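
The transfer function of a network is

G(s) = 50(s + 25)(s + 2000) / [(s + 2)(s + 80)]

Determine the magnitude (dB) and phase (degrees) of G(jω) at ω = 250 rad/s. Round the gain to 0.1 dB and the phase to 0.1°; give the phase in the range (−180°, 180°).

At s = jω = j250:
zero (s+25): 25 + j250 → |·| = √(25²+250²) = √63125 ≈ 251.25, ∠ = arctan(250/25) ≈ 84.29°
zero (s+2000): 2000 + j250 → |·| = √(2000²+250²) = √4062500 ≈ 2015.6, ∠ = arctan(250/2000) ≈ 7.13°
pole (s+2): 2 + j250 → |·| = √(2²+250²) = √62504 ≈ 250.01, ∠ = arctan(250/2) ≈ 89.54°
pole (s+80): 80 + j250 → |·| = √(80²+250²) = √68900 ≈ 262.49, ∠ = arctan(250/80) ≈ 72.26°
|G| = 50 · 5.0642e+05 / 65625 ≈ 385.84
Gain = 20 log₁₀(385.84) ≈ 51.73 dB
∠G = 91.42° − 161.80° = -70.38°

51.7 dB, -70.4°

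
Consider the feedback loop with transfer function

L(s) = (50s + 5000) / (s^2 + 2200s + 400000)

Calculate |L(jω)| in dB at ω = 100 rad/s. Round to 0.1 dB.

Substitute s = j100:
Numerator: 50(j100) + 5000 = 5000 + j5000
Denominator: (j100)^2 + 2200(j100) + 400000 = 390000 + j220000
|N| = √(5000² + 5000²) ≈ 7071.1, ∠N ≈ 45.00°
|D| = √(390000² + 220000²) ≈ 4.4777e+05, ∠D ≈ 29.43°
|L| = 7071.1 / 4.4777e+05 ≈ 0.015792
Gain = 20 log₁₀(0.015792) ≈ -36.03 dB

-36.0 dB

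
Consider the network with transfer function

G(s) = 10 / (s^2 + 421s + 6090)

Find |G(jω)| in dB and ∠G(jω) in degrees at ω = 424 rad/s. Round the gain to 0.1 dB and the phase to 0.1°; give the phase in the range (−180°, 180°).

-87.9 dB, -134.2°

Substitute s = j424:
Numerator: 10 = 10 + j0
Denominator: (j424)^2 + 421(j424) + 6090 = -173686 + j178504
|N| = √(10² + 0²) ≈ 10, ∠N ≈ 0.00°
|D| = √(173686² + 178504²) ≈ 2.4906e+05, ∠D ≈ 134.22°
|G| = 10 / 2.4906e+05 ≈ 4.0151e-05
Gain = 20 log₁₀(4.0151e-05) ≈ -87.93 dB
∠G = 0.00° − 134.22° = -134.22°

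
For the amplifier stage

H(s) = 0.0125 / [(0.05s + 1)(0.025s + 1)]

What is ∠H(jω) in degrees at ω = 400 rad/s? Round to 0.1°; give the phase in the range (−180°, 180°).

At ω = 400 rad/s:
pole (1 + j400·0.05) = 1 + j20 → |·| ≈ 20.025, ∠ ≈ 87.14°
pole (1 + j400·0.025) = 1 + j10 → |·| ≈ 10.05, ∠ ≈ 84.29°
∠H = (0°) − (87.14° + 84.29°) = -171.43°

-171.4°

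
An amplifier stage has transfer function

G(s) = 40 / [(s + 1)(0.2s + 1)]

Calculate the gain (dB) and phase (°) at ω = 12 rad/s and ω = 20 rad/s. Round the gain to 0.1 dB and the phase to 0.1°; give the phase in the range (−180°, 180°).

ω = 12: 2.1 dB, -152.6°; ω = 20: -6.3 dB, -163.1°

At ω = 12 rad/s:
pole (1 + j12·1) = 1 + j12 → |·| ≈ 12.042, ∠ ≈ 85.24°
pole (1 + j12·0.2) = 1 + j2.4 → |·| ≈ 2.6, ∠ ≈ 67.38°
|G| = 40 · 1 / (12.042 · 2.6) ≈ 1.2776
Gain = 20 log₁₀(1.2776) ≈ 2.13 dB
∠G = (0°) − (85.24° + 67.38°) = -152.62°

At ω = 20 rad/s:
pole (1 + j20·1) = 1 + j20 → |·| ≈ 20.025, ∠ ≈ 87.14°
pole (1 + j20·0.2) = 1 + j4 → |·| ≈ 4.1231, ∠ ≈ 75.96°
|G| = 40 · 1 / (20.025 · 4.1231) ≈ 0.48447
Gain = 20 log₁₀(0.48447) ≈ -6.29 dB
∠G = (0°) − (87.14° + 75.96°) = -163.10°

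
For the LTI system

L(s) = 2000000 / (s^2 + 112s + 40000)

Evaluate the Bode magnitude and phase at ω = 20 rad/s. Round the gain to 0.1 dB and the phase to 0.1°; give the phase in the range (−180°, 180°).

34.1 dB, -3.2°

At s = jω = j20:
quadratic: (j20)² + 112·j20 + 40000 = 39600 + j2240 → |·| ≈ 39663, ∠ ≈ 3.24°
|L| = 2000000 / 39663 ≈ 50.425
Gain = 20 log₁₀(50.425) ≈ 34.05 dB
∠L = 0.00° − 3.24° = -3.24°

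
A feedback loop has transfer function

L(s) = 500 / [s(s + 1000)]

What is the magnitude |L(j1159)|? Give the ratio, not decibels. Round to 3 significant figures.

At s = jω = j1159:
pole (s+1000): 1000 + j1159 → |·| = √(1000²+1159²) = √2343281 ≈ 1530.8, ∠ = arctan(1159/1000) ≈ 49.21°
pole at origin: |s| = 1159, ∠ = 90.00° (in denominator)
|L| = 500 / 1.7742e+06 ≈ 0.00028182

0.000282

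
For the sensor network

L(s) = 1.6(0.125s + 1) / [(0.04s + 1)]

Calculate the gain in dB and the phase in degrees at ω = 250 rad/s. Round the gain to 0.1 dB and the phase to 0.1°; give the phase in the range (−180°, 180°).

13.9 dB, 3.9°

At ω = 250 rad/s:
zero (1 + j250·0.125) = 1 + j31.25 → |·| ≈ 31.266, ∠ ≈ 88.17°
pole (1 + j250·0.04) = 1 + j10 → |·| ≈ 10.05, ∠ ≈ 84.29°
|L| = 1.6 · 31.266 / (10.05) ≈ 4.9777
Gain = 20 log₁₀(4.9777) ≈ 13.94 dB
∠L = (88.17°) − (84.29°) = 3.88°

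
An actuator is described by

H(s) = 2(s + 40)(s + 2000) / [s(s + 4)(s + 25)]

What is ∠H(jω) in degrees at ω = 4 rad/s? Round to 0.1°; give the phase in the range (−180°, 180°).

At s = jω = j4:
zero (s+40): 40 + j4 → |·| = √(40²+4²) = √1616 ≈ 40.2, ∠ = arctan(4/40) ≈ 5.71°
zero (s+2000): 2000 + j4 → |·| = √(2000²+4²) = √4000016 ≈ 2000, ∠ = arctan(4/2000) ≈ 0.11°
pole (s+4): 4 + j4 → |·| = √(4²+4²) = √32 ≈ 5.6569, ∠ = arctan(4/4) ≈ 45.00°
pole (s+25): 25 + j4 → |·| = √(25²+4²) = √641 ≈ 25.318, ∠ = arctan(4/25) ≈ 9.09°
pole at origin: |s| = 4, ∠ = 90.00° (in denominator)
∠H = 5.82° − 144.09° = -138.27°

-138.3°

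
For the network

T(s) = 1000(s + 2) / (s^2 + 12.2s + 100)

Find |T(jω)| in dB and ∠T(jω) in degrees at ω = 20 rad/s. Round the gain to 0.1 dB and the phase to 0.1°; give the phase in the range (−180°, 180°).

34.3 dB, -56.6°

At s = jω = j20:
zero (s+2): 2 + j20 → |·| = √(2²+20²) = √404 ≈ 20.1, ∠ = arctan(20/2) ≈ 84.29°
quadratic: (j20)² + 12.2·j20 + 100 = -300 + j244 → |·| ≈ 386.7, ∠ ≈ 140.88°
|T| = 1000 · 20.1 / 386.7 ≈ 51.978
Gain = 20 log₁₀(51.978) ≈ 34.32 dB
∠T = 84.29° − 140.88° = -56.59°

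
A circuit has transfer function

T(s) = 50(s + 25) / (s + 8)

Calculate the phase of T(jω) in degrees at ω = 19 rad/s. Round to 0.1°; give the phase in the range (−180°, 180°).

-29.9°

At s = jω = j19:
zero (s+25): 25 + j19 → |·| = √(25²+19²) = √986 ≈ 31.401, ∠ = arctan(19/25) ≈ 37.23°
pole (s+8): 8 + j19 → |·| = √(8²+19²) = √425 ≈ 20.616, ∠ = arctan(19/8) ≈ 67.17°
∠T = 37.23° − 67.17° = -29.94°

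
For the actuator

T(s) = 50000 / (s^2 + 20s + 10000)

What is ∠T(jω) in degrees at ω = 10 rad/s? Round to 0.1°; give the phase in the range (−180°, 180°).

-1.2°

At s = jω = j10:
quadratic: (j10)² + 20·j10 + 10000 = 9900 + j200 → |·| ≈ 9902, ∠ ≈ 1.16°
∠T = 0.00° − 1.16° = -1.16°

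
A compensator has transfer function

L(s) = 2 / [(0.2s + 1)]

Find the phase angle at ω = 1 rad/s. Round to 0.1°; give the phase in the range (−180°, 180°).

At ω = 1 rad/s:
pole (1 + j1·0.2) = 1 + j0.2 → |·| ≈ 1.0198, ∠ ≈ 11.31°
∠L = (0°) − (11.31°) = -11.31°

-11.3°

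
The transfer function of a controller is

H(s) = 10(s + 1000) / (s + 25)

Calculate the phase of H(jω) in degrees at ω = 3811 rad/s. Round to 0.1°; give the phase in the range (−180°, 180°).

At s = jω = j3811:
zero (s+1000): 1000 + j3811 → |·| = √(1000²+3811²) = √15523721 ≈ 3940, ∠ = arctan(3811/1000) ≈ 75.30°
pole (s+25): 25 + j3811 → |·| = √(25²+3811²) = √14524346 ≈ 3811.1, ∠ = arctan(3811/25) ≈ 89.62°
∠H = 75.30° − 89.62° = -14.32°

-14.3°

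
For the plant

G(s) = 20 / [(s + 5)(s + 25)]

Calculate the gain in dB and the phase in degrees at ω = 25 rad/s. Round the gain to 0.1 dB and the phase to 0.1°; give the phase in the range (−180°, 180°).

-33.1 dB, -123.7°

At s = jω = j25:
pole (s+5): 5 + j25 → |·| = √(5²+25²) = √650 ≈ 25.495, ∠ = arctan(25/5) ≈ 78.69°
pole (s+25): 25 + j25 → |·| = √(25²+25²) = √1250 ≈ 35.355, ∠ = arctan(25/25) ≈ 45.00°
|G| = 20 / 901.38 ≈ 0.022188
Gain = 20 log₁₀(0.022188) ≈ -33.08 dB
∠G = 0.00° − 123.69° = -123.69°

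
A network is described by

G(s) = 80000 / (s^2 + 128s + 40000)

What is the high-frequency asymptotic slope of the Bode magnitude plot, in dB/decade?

Each pole contributes −20 dB/decade at high frequency; each zero contributes +20 dB/decade.
Net: 0 zero(s) − 2 pole(s) → -40 dB/decade.

-40 dB/decade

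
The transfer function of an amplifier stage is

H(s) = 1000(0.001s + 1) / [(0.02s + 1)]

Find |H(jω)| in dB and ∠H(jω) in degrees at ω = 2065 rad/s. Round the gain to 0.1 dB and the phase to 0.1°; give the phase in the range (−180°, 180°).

At ω = 2065 rad/s:
zero (1 + j2065·0.001) = 1 + j2.065 → |·| ≈ 2.2944, ∠ ≈ 64.16°
pole (1 + j2065·0.02) = 1 + j41.3 → |·| ≈ 41.312, ∠ ≈ 88.61°
|H| = 1000 · 2.2944 / (41.312) ≈ 55.538
Gain = 20 log₁₀(55.538) ≈ 34.89 dB
∠H = (64.16°) − (88.61°) = -24.45°

34.9 dB, -24.5°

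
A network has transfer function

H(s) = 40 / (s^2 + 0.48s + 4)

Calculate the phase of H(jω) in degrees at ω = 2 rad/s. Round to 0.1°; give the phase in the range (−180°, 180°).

-90.0°

At s = jω = j2:
quadratic: (j2)² + 0.48·j2 + 4 = 0 + j0.96 → |·| ≈ 0.96, ∠ ≈ 90.00°
∠H = 0.00° − 90.00° = -90.00°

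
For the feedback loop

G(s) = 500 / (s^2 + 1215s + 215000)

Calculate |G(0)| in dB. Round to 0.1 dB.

-52.7 dB

G(0) = 500 / 215000 ≈ 0.0023256
20 log₁₀(0.0023256) ≈ -52.67 dB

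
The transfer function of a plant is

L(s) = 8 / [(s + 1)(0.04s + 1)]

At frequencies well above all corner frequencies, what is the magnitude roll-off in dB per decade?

-40 dB/decade

Each pole contributes −20 dB/decade at high frequency; each zero contributes +20 dB/decade.
Net: 0 zero(s) − 2 pole(s) → -40 dB/decade.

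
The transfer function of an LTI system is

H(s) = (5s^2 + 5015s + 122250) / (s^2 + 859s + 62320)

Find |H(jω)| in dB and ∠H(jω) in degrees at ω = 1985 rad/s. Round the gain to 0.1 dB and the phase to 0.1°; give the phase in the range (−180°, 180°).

Substitute s = j1985:
Numerator: 5(j1985)^2 + 5015(j1985) + 122250 = -19578875 + j9954775
Denominator: (j1985)^2 + 859(j1985) + 62320 = -3877905 + j1705115
|N| = √(19578875² + 9954775²) ≈ 2.1964e+07, ∠N ≈ 153.05°
|D| = √(3877905² + 1705115²) ≈ 4.2362e+06, ∠D ≈ 156.26°
|H| = 2.1964e+07 / 4.2362e+06 ≈ 5.1848
Gain = 20 log₁₀(5.1848) ≈ 14.29 dB
∠H = 153.05° − 156.26° = -3.21°

14.3 dB, -3.2°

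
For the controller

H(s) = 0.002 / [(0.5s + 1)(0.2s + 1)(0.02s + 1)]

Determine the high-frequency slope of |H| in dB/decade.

-60 dB/decade

Each pole contributes −20 dB/decade at high frequency; each zero contributes +20 dB/decade.
Net: 0 zero(s) − 3 pole(s) → -60 dB/decade.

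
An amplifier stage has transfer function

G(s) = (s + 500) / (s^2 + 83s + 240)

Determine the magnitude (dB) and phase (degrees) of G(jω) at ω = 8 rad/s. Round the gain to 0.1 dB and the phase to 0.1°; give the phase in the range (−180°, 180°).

Substitute s = j8:
Numerator: (j8) + 500 = 500 + j8
Denominator: (j8)^2 + 83(j8) + 240 = 176 + j664
|N| = √(500² + 8²) ≈ 500.06, ∠N ≈ 0.92°
|D| = √(176² + 664²) ≈ 686.93, ∠D ≈ 75.15°
|G| = 500.06 / 686.93 ≈ 0.72796
Gain = 20 log₁₀(0.72796) ≈ -2.76 dB
∠G = 0.92° − 75.15° = -74.23°

-2.8 dB, -74.2°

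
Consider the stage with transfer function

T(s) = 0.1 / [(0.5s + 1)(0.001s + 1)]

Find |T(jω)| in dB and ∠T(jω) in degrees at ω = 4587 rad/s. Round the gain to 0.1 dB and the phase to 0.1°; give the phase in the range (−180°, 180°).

At ω = 4587 rad/s:
pole (1 + j4587·0.5) = 1 + j2293.5 → |·| ≈ 2293.5, ∠ ≈ 89.98°
pole (1 + j4587·0.001) = 1 + j4.587 → |·| ≈ 4.6947, ∠ ≈ 77.70°
|T| = 0.1 · 1 / (2293.5 · 4.6947) ≈ 9.2874e-06
Gain = 20 log₁₀(9.2874e-06) ≈ -100.64 dB
∠T = (0°) − (89.98° + 77.70°) = -167.68°

-100.6 dB, -167.7°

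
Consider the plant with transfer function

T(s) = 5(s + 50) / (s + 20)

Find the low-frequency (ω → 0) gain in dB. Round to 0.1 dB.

T(0) = 5·50 / (20) = 12.5
20 log₁₀(12.5) ≈ 21.94 dB

21.9 dB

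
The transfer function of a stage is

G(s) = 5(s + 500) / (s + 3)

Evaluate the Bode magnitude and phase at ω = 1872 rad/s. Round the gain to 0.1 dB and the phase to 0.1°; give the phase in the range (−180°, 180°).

At s = jω = j1872:
zero (s+500): 500 + j1872 → |·| = √(500²+1872²) = √3754384 ≈ 1937.6, ∠ = arctan(1872/500) ≈ 75.05°
pole (s+3): 3 + j1872 → |·| = √(3²+1872²) = √3504393 ≈ 1872, ∠ = arctan(1872/3) ≈ 89.91°
|G| = 5 · 1937.6 / 1872 ≈ 5.1752
Gain = 20 log₁₀(5.1752) ≈ 14.28 dB
∠G = 75.05° − 89.91° = -14.86°

14.3 dB, -14.9°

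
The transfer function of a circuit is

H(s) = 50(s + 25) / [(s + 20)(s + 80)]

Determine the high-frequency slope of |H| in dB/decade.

-20 dB/decade

Each pole contributes −20 dB/decade at high frequency; each zero contributes +20 dB/decade.
Net: 1 zero(s) − 2 pole(s) → -20 dB/decade.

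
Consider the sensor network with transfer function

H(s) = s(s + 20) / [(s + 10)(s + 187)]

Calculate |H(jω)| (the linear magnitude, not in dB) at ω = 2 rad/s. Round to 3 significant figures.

At s = jω = j2:
zero (s+20): 20 + j2 → |·| = √(20²+2²) = √404 ≈ 20.1, ∠ = arctan(2/20) ≈ 5.71°
zero at origin: s = j2 → |·| = 2, ∠ = 90.00°
pole (s+10): 10 + j2 → |·| = √(10²+2²) = √104 ≈ 10.198, ∠ = arctan(2/10) ≈ 11.31°
pole (s+187): 187 + j2 → |·| = √(187²+2²) = √34973 ≈ 187.01, ∠ = arctan(2/187) ≈ 0.61°
|H| = 1 · 40.2 / 1907.1 ≈ 0.021079

0.0211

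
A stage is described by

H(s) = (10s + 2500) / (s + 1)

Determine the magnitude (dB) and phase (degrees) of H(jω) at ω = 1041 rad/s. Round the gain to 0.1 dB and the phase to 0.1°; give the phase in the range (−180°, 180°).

Substitute s = j1041:
Numerator: 10(j1041) + 2500 = 2500 + j10410
Denominator: (j1041) + 1 = 1 + j1041
|N| = √(2500² + 10410²) ≈ 10706, ∠N ≈ 76.50°
|D| = √(1² + 1041²) ≈ 1041, ∠D ≈ 89.94°
|H| = 10706 / 1041 ≈ 10.284
Gain = 20 log₁₀(10.284) ≈ 20.24 dB
∠H = 76.50° − 89.94° = -13.44°

20.2 dB, -13.4°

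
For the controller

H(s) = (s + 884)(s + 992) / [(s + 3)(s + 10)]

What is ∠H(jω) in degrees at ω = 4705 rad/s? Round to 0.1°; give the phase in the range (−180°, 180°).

At s = jω = j4705:
zero (s+884): 884 + j4705 → |·| = √(884²+4705²) = √22918481 ≈ 4787.3, ∠ = arctan(4705/884) ≈ 79.36°
zero (s+992): 992 + j4705 → |·| = √(992²+4705²) = √23121089 ≈ 4808.4, ∠ = arctan(4705/992) ≈ 78.09°
pole (s+3): 3 + j4705 → |·| = √(3²+4705²) = √22137034 ≈ 4705, ∠ = arctan(4705/3) ≈ 89.96°
pole (s+10): 10 + j4705 → |·| = √(10²+4705²) = √22137125 ≈ 4705, ∠ = arctan(4705/10) ≈ 89.88°
∠H = 157.45° − 179.84° = -22.39°

-22.4°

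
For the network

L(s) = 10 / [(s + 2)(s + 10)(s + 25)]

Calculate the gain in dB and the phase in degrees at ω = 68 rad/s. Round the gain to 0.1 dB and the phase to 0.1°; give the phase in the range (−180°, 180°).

-90.6 dB, 120.2°

At s = jω = j68:
pole (s+2): 2 + j68 → |·| = √(2²+68²) = √4628 ≈ 68.029, ∠ = arctan(68/2) ≈ 88.32°
pole (s+10): 10 + j68 → |·| = √(10²+68²) = √4724 ≈ 68.731, ∠ = arctan(68/10) ≈ 81.63°
pole (s+25): 25 + j68 → |·| = √(25²+68²) = √5249 ≈ 72.45, ∠ = arctan(68/25) ≈ 69.81°
|L| = 10 / 3.3875e+05 ≈ 2.952e-05
Gain = 20 log₁₀(2.952e-05) ≈ -90.60 dB
∠L = 0.00° − 239.76° = -239.76° ≡ 120.24° (principal value)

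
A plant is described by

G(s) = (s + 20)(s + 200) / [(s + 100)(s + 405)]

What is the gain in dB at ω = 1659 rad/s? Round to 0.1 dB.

At s = jω = j1659:
zero (s+20): 20 + j1659 → |·| = √(20²+1659²) = √2752681 ≈ 1659.1, ∠ = arctan(1659/20) ≈ 89.31°
zero (s+200): 200 + j1659 → |·| = √(200²+1659²) = √2792281 ≈ 1671, ∠ = arctan(1659/200) ≈ 83.13°
pole (s+100): 100 + j1659 → |·| = √(100²+1659²) = √2762281 ≈ 1662, ∠ = arctan(1659/100) ≈ 86.55°
pole (s+405): 405 + j1659 → |·| = √(405²+1659²) = √2916306 ≈ 1707.7, ∠ = arctan(1659/405) ≈ 76.28°
|G| = 1 · 2.7724e+06 / 2.8382e+06 ≈ 0.97682
Gain = 20 log₁₀(0.97682) ≈ -0.20 dB

-0.2 dB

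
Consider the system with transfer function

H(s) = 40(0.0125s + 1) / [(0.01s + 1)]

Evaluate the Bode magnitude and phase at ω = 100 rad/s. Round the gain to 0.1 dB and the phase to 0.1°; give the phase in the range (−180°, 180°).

33.1 dB, 6.3°

At ω = 100 rad/s:
zero (1 + j100·0.0125) = 1 + j1.25 → |·| ≈ 1.6008, ∠ ≈ 51.34°
pole (1 + j100·0.01) = 1 + j1 → |·| ≈ 1.4142, ∠ ≈ 45.00°
|H| = 40 · 1.6008 / (1.4142) ≈ 45.278
Gain = 20 log₁₀(45.278) ≈ 33.12 dB
∠H = (51.34°) − (45.00°) = 6.34°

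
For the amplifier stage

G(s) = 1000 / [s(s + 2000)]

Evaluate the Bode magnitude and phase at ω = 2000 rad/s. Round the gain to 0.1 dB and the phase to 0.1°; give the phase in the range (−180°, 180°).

-75.1 dB, -135.0°

At s = jω = j2000:
pole (s+2000): 2000 + j2000 → |·| = √(2000²+2000²) = √8000000 ≈ 2828.4, ∠ = arctan(2000/2000) ≈ 45.00°
pole at origin: |s| = 2000, ∠ = 90.00° (in denominator)
|G| = 1000 / 5.6568e+06 ≈ 0.00017678
Gain = 20 log₁₀(0.00017678) ≈ -75.05 dB
∠G = 0.00° − 135.00° = -135.00°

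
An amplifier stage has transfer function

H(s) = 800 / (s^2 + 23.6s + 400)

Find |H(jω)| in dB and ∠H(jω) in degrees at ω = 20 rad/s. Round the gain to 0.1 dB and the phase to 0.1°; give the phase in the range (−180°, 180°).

At s = jω = j20:
quadratic: (j20)² + 23.6·j20 + 400 = 0 + j472 → |·| ≈ 472, ∠ ≈ 90.00°
|H| = 800 / 472 ≈ 1.6949
Gain = 20 log₁₀(1.6949) ≈ 4.58 dB
∠H = 0.00° − 90.00° = -90.00°

4.6 dB, -90.0°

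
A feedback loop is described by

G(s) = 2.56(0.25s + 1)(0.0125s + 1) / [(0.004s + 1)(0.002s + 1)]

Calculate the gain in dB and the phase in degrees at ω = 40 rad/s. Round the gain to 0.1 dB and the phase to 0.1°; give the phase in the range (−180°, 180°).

At ω = 40 rad/s:
zero (1 + j40·0.25) = 1 + j10 → |·| ≈ 10.05, ∠ ≈ 84.29°
zero (1 + j40·0.0125) = 1 + j0.5 → |·| ≈ 1.118, ∠ ≈ 26.57°
pole (1 + j40·0.004) = 1 + j0.16 → |·| ≈ 1.0127, ∠ ≈ 9.09°
pole (1 + j40·0.002) = 1 + j0.08 → |·| ≈ 1.0032, ∠ ≈ 4.57°
|G| = 2.56 · 10.05 · 1.118 / (1.0127 · 1.0032) ≈ 28.313
Gain = 20 log₁₀(28.313) ≈ 29.04 dB
∠G = (84.29° + 26.57°) − (9.09° + 4.57°) = 97.20°

29.0 dB, 97.2°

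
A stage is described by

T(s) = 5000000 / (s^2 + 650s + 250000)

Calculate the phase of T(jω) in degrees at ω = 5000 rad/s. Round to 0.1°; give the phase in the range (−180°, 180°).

-172.5°

At s = jω = j5000:
quadratic: (j5000)² + 650·j5000 + 250000 = -24750000 + j3250000 → |·| ≈ 2.4962e+07, ∠ ≈ 172.52°
∠T = 0.00° − 172.52° = -172.52°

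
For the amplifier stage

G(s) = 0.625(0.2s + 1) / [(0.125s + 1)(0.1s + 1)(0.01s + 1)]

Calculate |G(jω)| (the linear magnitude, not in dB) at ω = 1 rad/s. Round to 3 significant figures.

At ω = 1 rad/s:
zero (1 + j1·0.2) = 1 + j0.2 → |·| ≈ 1.0198, ∠ ≈ 11.31°
pole (1 + j1·0.125) = 1 + j0.125 → |·| ≈ 1.0078, ∠ ≈ 7.13°
pole (1 + j1·0.1) = 1 + j0.1 → |·| ≈ 1.005, ∠ ≈ 5.71°
pole (1 + j1·0.01) = 1 + j0.01 → |·| ≈ 1, ∠ ≈ 0.57°
|G| = 0.625 · 1.0198 / (1.0078 · 1.005 · 1) ≈ 0.6293

0.629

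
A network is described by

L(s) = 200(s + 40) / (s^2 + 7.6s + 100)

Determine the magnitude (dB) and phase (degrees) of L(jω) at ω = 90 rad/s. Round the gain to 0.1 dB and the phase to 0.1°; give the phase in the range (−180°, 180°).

7.8 dB, -109.1°

At s = jω = j90:
zero (s+40): 40 + j90 → |·| = √(40²+90²) = √9700 ≈ 98.489, ∠ = arctan(90/40) ≈ 66.04°
quadratic: (j90)² + 7.6·j90 + 100 = -8000 + j684 → |·| ≈ 8029.2, ∠ ≈ 175.11°
|L| = 200 · 98.489 / 8029.2 ≈ 2.4533
Gain = 20 log₁₀(2.4533) ≈ 7.80 dB
∠L = 66.04° − 175.11° = -109.07°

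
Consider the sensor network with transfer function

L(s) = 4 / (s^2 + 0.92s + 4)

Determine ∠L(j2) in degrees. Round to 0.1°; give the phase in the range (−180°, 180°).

-90.0°

At s = jω = j2:
quadratic: (j2)² + 0.92·j2 + 4 = 0 + j1.84 → |·| ≈ 1.84, ∠ ≈ 90.00°
∠L = 0.00° − 90.00° = -90.00°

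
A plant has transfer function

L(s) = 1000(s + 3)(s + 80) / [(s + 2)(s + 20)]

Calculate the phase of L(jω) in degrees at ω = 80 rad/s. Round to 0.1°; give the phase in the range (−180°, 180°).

At s = jω = j80:
zero (s+3): 3 + j80 → |·| = √(3²+80²) = √6409 ≈ 80.056, ∠ = arctan(80/3) ≈ 87.85°
zero (s+80): 80 + j80 → |·| = √(80²+80²) = √12800 ≈ 113.14, ∠ = arctan(80/80) ≈ 45.00°
pole (s+2): 2 + j80 → |·| = √(2²+80²) = √6404 ≈ 80.025, ∠ = arctan(80/2) ≈ 88.57°
pole (s+20): 20 + j80 → |·| = √(20²+80²) = √6800 ≈ 82.462, ∠ = arctan(80/20) ≈ 75.96°
∠L = 132.85° − 164.53° = -31.68°

-31.7°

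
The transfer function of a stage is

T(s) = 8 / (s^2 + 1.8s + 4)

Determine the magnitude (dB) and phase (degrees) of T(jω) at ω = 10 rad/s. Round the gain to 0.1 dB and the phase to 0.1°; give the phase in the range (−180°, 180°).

At s = jω = j10:
quadratic: (j10)² + 1.8·j10 + 4 = -96 + j18 → |·| ≈ 97.673, ∠ ≈ 169.38°
|T| = 8 / 97.673 ≈ 0.081906
Gain = 20 log₁₀(0.081906) ≈ -21.73 dB
∠T = 0.00° − 169.38° = -169.38°

-21.7 dB, -169.4°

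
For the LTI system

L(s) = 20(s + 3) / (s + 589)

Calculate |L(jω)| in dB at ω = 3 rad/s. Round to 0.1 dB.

At s = jω = j3:
zero (s+3): 3 + j3 → |·| = √(3²+3²) = √18 ≈ 4.2426, ∠ = arctan(3/3) ≈ 45.00°
pole (s+589): 589 + j3 → |·| = √(589²+3²) = √346930 ≈ 589.01, ∠ = arctan(3/589) ≈ 0.29°
|L| = 20 · 4.2426 / 589.01 ≈ 0.14406
Gain = 20 log₁₀(0.14406) ≈ -16.83 dB

-16.8 dB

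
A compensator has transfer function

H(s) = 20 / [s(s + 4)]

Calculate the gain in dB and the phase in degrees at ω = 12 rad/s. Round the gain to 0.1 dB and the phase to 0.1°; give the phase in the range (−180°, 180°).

At s = jω = j12:
pole (s+4): 4 + j12 → |·| = √(4²+12²) = √160 ≈ 12.649, ∠ = arctan(12/4) ≈ 71.57°
pole at origin: |s| = 12, ∠ = 90.00° (in denominator)
|H| = 20 / 151.79 ≈ 0.13176
Gain = 20 log₁₀(0.13176) ≈ -17.60 dB
∠H = 0.00° − 161.57° = -161.57°

-17.6 dB, -161.6°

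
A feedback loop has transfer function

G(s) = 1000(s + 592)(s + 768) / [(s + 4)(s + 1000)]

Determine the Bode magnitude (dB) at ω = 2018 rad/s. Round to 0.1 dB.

60.0 dB

At s = jω = j2018:
zero (s+592): 592 + j2018 → |·| = √(592²+2018²) = √4422788 ≈ 2103, ∠ = arctan(2018/592) ≈ 73.65°
zero (s+768): 768 + j2018 → |·| = √(768²+2018²) = √4662148 ≈ 2159.2, ∠ = arctan(2018/768) ≈ 69.16°
pole (s+4): 4 + j2018 → |·| = √(4²+2018²) = √4072340 ≈ 2018, ∠ = arctan(2018/4) ≈ 89.89°
pole (s+1000): 1000 + j2018 → |·| = √(1000²+2018²) = √5072324 ≈ 2252.2, ∠ = arctan(2018/1000) ≈ 63.64°
|G| = 1000 · 4.5408e+06 / 4.5449e+06 ≈ 999.1
Gain = 20 log₁₀(999.1) ≈ 59.99 dB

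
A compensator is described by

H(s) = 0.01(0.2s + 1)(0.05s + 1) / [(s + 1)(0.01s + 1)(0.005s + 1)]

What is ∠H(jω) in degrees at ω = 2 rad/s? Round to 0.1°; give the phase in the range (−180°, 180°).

-37.6°

At ω = 2 rad/s:
zero (1 + j2·0.2) = 1 + j0.4 → |·| ≈ 1.077, ∠ ≈ 21.80°
zero (1 + j2·0.05) = 1 + j0.1 → |·| ≈ 1.005, ∠ ≈ 5.71°
pole (1 + j2·1) = 1 + j2 → |·| ≈ 2.2361, ∠ ≈ 63.43°
pole (1 + j2·0.01) = 1 + j0.02 → |·| ≈ 1.0002, ∠ ≈ 1.15°
pole (1 + j2·0.005) = 1 + j0.01 → |·| ≈ 1, ∠ ≈ 0.57°
∠H = (21.80° + 5.71°) − (63.43° + 1.15° + 0.57°) = -37.64°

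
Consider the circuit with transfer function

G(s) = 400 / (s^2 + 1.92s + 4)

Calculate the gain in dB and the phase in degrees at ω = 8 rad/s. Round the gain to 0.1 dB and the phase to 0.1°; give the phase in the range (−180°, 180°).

At s = jω = j8:
quadratic: (j8)² + 1.92·j8 + 4 = -60 + j15.36 → |·| ≈ 61.935, ∠ ≈ 165.64°
|G| = 400 / 61.935 ≈ 6.4584
Gain = 20 log₁₀(6.4584) ≈ 16.20 dB
∠G = 0.00° − 165.64° = -165.64°

16.2 dB, -165.6°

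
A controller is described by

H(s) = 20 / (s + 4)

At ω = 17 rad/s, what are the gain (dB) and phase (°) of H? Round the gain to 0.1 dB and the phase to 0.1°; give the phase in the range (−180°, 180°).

1.2 dB, -76.8°

Substitute s = j17:
Numerator: 20 = 20 + j0
Denominator: (j17) + 4 = 4 + j17
|N| = √(20² + 0²) ≈ 20, ∠N ≈ 0.00°
|D| = √(4² + 17²) ≈ 17.464, ∠D ≈ 76.76°
|H| = 20 / 17.464 ≈ 1.1452
Gain = 20 log₁₀(1.1452) ≈ 1.18 dB
∠H = 0.00° − 76.76° = -76.76°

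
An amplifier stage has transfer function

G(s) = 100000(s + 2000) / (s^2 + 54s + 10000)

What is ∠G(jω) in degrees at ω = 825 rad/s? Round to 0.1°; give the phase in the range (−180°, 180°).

-153.8°

At s = jω = j825:
zero (s+2000): 2000 + j825 → |·| = √(2000²+825²) = √4680625 ≈ 2163.5, ∠ = arctan(825/2000) ≈ 22.42°
quadratic: (j825)² + 54·j825 + 10000 = -670625 + j44550 → |·| ≈ 6.721e+05, ∠ ≈ 176.20°
∠G = 22.42° − 176.20° = -153.78°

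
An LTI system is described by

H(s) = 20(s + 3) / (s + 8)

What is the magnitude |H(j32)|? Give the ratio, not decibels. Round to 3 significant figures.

At s = jω = j32:
zero (s+3): 3 + j32 → |·| = √(3²+32²) = √1033 ≈ 32.14, ∠ = arctan(32/3) ≈ 84.64°
pole (s+8): 8 + j32 → |·| = √(8²+32²) = √1088 ≈ 32.985, ∠ = arctan(32/8) ≈ 75.96°
|H| = 20 · 32.14 / 32.985 ≈ 19.488

19.5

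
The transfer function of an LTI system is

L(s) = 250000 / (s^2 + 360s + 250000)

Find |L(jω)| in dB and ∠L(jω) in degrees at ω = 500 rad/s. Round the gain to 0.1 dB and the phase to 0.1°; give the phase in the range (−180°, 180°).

At s = jω = j500:
quadratic: (j500)² + 360·j500 + 250000 = 0 + j180000 → |·| ≈ 1.8e+05, ∠ ≈ 90.00°
|L| = 250000 / 1.8e+05 ≈ 1.3889
Gain = 20 log₁₀(1.3889) ≈ 2.85 dB
∠L = 0.00° − 90.00° = -90.00°

2.9 dB, -90.0°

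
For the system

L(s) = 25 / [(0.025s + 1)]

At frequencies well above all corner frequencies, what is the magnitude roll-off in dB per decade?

-20 dB/decade

Each pole contributes −20 dB/decade at high frequency; each zero contributes +20 dB/decade.
Net: 0 zero(s) − 1 pole(s) → -20 dB/decade.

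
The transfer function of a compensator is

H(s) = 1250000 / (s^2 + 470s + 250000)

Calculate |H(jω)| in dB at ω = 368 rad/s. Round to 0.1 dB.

At s = jω = j368:
quadratic: (j368)² + 470·j368 + 250000 = 114576 + j172960 → |·| ≈ 2.0747e+05, ∠ ≈ 56.48°
|H| = 1250000 / 2.0747e+05 ≈ 6.025
Gain = 20 log₁₀(6.025) ≈ 15.60 dB

15.6 dB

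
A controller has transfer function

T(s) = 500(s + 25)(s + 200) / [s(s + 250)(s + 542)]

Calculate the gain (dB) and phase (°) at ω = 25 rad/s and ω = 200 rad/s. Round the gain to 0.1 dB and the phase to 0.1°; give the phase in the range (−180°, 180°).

ω = 25: 0.4 dB, -46.2°; ω = 200: -2.3 dB, -21.0°

At s = jω = j25:
zero (s+25): 25 + j25 → |·| = √(25²+25²) = √1250 ≈ 35.355, ∠ = arctan(25/25) ≈ 45.00°
zero (s+200): 200 + j25 → |·| = √(200²+25²) = √40625 ≈ 201.56, ∠ = arctan(25/200) ≈ 7.13°
pole (s+250): 250 + j25 → |·| = √(250²+25²) = √63125 ≈ 251.25, ∠ = arctan(25/250) ≈ 5.71°
pole (s+542): 542 + j25 → |·| = √(542²+25²) = √294389 ≈ 542.58, ∠ = arctan(25/542) ≈ 2.64°
pole at origin: |s| = 25, ∠ = 90.00° (in denominator)
|T| = 500 · 7126.2 / 3.4081e+06 ≈ 1.0455
Gain = 20 log₁₀(1.0455) ≈ 0.39 dB
∠T = 52.13° − 98.35° = -46.22°

At s = jω = j200:
zero (s+25): 25 + j200 → |·| = √(25²+200²) = √40625 ≈ 201.56, ∠ = arctan(200/25) ≈ 82.87°
zero (s+200): 200 + j200 → |·| = √(200²+200²) = √80000 ≈ 282.84, ∠ = arctan(200/200) ≈ 45.00°
pole (s+250): 250 + j200 → |·| = √(250²+200²) = √102500 ≈ 320.16, ∠ = arctan(200/250) ≈ 38.66°
pole (s+542): 542 + j200 → |·| = √(542²+200²) = √333764 ≈ 577.72, ∠ = arctan(200/542) ≈ 20.25°
pole at origin: |s| = 200, ∠ = 90.00° (in denominator)
|T| = 500 · 57009 / 3.6993e+07 ≈ 0.77054
Gain = 20 log₁₀(0.77054) ≈ -2.26 dB
∠T = 127.87° − 148.91° = -21.04°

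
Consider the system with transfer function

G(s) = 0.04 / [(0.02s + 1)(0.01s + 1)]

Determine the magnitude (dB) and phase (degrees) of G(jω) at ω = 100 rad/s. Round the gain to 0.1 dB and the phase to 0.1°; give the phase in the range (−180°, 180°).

At ω = 100 rad/s:
pole (1 + j100·0.02) = 1 + j2 → |·| ≈ 2.2361, ∠ ≈ 63.43°
pole (1 + j100·0.01) = 1 + j1 → |·| ≈ 1.4142, ∠ ≈ 45.00°
|G| = 0.04 · 1 / (2.2361 · 1.4142) ≈ 0.012649
Gain = 20 log₁₀(0.012649) ≈ -37.96 dB
∠G = (0°) − (63.43° + 45.00°) = -108.43°

-38.0 dB, -108.4°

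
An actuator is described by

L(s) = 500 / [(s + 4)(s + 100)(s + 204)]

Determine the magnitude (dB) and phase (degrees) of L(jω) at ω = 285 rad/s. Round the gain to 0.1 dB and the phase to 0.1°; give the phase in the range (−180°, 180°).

At s = jω = j285:
pole (s+4): 4 + j285 → |·| = √(4²+285²) = √81241 ≈ 285.03, ∠ = arctan(285/4) ≈ 89.20°
pole (s+100): 100 + j285 → |·| = √(100²+285²) = √91225 ≈ 302.03, ∠ = arctan(285/100) ≈ 70.67°
pole (s+204): 204 + j285 → |·| = √(204²+285²) = √122841 ≈ 350.49, ∠ = arctan(285/204) ≈ 54.41°
|L| = 500 / 3.0173e+07 ≈ 1.6571e-05
Gain = 20 log₁₀(1.6571e-05) ≈ -95.61 dB
∠L = 0.00° − 214.28° = -214.28° ≡ 145.72° (principal value)

-95.6 dB, 145.7°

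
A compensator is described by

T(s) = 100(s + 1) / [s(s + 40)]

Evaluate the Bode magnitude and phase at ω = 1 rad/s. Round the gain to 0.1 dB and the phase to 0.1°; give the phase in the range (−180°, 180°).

At s = jω = j1:
zero (s+1): 1 + j1 → |·| = √(1²+1²) = √2 ≈ 1.4142, ∠ = arctan(1/1) ≈ 45.00°
pole (s+40): 40 + j1 → |·| = √(40²+1²) = √1601 ≈ 40.012, ∠ = arctan(1/40) ≈ 1.43°
pole at origin: |s| = 1, ∠ = 90.00° (in denominator)
|T| = 100 · 1.4142 / 40.012 ≈ 3.5344
Gain = 20 log₁₀(3.5344) ≈ 10.97 dB
∠T = 45.00° − 91.43° = -46.43°

11.0 dB, -46.4°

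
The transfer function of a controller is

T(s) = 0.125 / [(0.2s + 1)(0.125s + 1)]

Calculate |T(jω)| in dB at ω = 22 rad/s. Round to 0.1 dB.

At ω = 22 rad/s:
pole (1 + j22·0.2) = 1 + j4.4 → |·| ≈ 4.5122, ∠ ≈ 77.20°
pole (1 + j22·0.125) = 1 + j2.75 → |·| ≈ 2.9262, ∠ ≈ 70.02°
|T| = 0.125 · 1 / (4.5122 · 2.9262) ≈ 0.0094671
Gain = 20 log₁₀(0.0094671) ≈ -40.48 dB

-40.5 dB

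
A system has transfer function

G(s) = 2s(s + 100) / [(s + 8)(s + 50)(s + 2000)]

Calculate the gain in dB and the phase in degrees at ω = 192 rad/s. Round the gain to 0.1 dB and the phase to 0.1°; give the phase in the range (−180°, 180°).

-59.3 dB, -16.0°

At s = jω = j192:
zero (s+100): 100 + j192 → |·| = √(100²+192²) = √46864 ≈ 216.48, ∠ = arctan(192/100) ≈ 62.49°
zero at origin: s = j192 → |·| = 192, ∠ = 90.00°
pole (s+8): 8 + j192 → |·| = √(8²+192²) = √36928 ≈ 192.17, ∠ = arctan(192/8) ≈ 87.61°
pole (s+50): 50 + j192 → |·| = √(50²+192²) = √39364 ≈ 198.4, ∠ = arctan(192/50) ≈ 75.40°
pole (s+2000): 2000 + j192 → |·| = √(2000²+192²) = √4036864 ≈ 2009.2, ∠ = arctan(192/2000) ≈ 5.48°
|G| = 2 · 41564 / 7.6604e+07 ≈ 0.0010852
Gain = 20 log₁₀(0.0010852) ≈ -59.29 dB
∠G = 152.49° − 168.49° = -16.00°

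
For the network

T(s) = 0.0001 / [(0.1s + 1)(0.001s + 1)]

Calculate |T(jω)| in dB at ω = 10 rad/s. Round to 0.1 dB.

-83.0 dB

At ω = 10 rad/s:
pole (1 + j10·0.1) = 1 + j1 → |·| ≈ 1.4142, ∠ ≈ 45.00°
pole (1 + j10·0.001) = 1 + j0.01 → |·| ≈ 1, ∠ ≈ 0.57°
|T| = 0.0001 · 1 / (1.4142 · 1) ≈ 7.0711e-05
Gain = 20 log₁₀(7.0711e-05) ≈ -83.01 dB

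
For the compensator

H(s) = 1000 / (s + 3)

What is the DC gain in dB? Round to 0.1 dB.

50.5 dB

H(0) = 1000 / (3) ≈ 333.33
20 log₁₀(333.33) ≈ 50.46 dB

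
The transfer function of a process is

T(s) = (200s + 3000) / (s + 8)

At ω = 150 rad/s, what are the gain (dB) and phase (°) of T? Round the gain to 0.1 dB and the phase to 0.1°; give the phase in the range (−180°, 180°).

Substitute s = j150:
Numerator: 200(j150) + 3000 = 3000 + j30000
Denominator: (j150) + 8 = 8 + j150
|N| = √(3000² + 30000²) ≈ 30150, ∠N ≈ 84.29°
|D| = √(8² + 150²) ≈ 150.21, ∠D ≈ 86.95°
|T| = 30150 / 150.21 ≈ 200.72
Gain = 20 log₁₀(200.72) ≈ 46.05 dB
∠T = 84.29° − 86.95° = -2.66°

46.1 dB, -2.7°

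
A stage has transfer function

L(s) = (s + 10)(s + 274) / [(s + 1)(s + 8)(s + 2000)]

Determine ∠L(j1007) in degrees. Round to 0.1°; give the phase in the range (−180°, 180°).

-42.0°

At s = jω = j1007:
zero (s+10): 10 + j1007 → |·| = √(10²+1007²) = √1014149 ≈ 1007, ∠ = arctan(1007/10) ≈ 89.43°
zero (s+274): 274 + j1007 → |·| = √(274²+1007²) = √1089125 ≈ 1043.6, ∠ = arctan(1007/274) ≈ 74.78°
pole (s+1): 1 + j1007 → |·| = √(1²+1007²) = √1014050 ≈ 1007, ∠ = arctan(1007/1) ≈ 89.94°
pole (s+8): 8 + j1007 → |·| = √(8²+1007²) = √1014113 ≈ 1007, ∠ = arctan(1007/8) ≈ 89.54°
pole (s+2000): 2000 + j1007 → |·| = √(2000²+1007²) = √5014049 ≈ 2239.2, ∠ = arctan(1007/2000) ≈ 26.73°
∠L = 164.21° − 206.21° = -42.00°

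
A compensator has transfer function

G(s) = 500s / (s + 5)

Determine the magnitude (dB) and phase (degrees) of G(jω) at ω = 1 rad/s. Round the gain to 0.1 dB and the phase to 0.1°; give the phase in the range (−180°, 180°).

At s = jω = j1:
zero at origin: s = j1 → |·| = 1, ∠ = 90.00°
pole (s+5): 5 + j1 → |·| = √(5²+1²) = √26 ≈ 5.099, ∠ = arctan(1/5) ≈ 11.31°
|G| = 500 · 1 / 5.099 ≈ 98.058
Gain = 20 log₁₀(98.058) ≈ 39.83 dB
∠G = 90.00° − 11.31° = 78.69°

39.8 dB, 78.7°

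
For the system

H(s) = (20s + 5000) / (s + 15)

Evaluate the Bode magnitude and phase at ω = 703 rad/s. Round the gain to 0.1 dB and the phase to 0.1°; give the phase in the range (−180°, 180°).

26.5 dB, -18.4°

Substitute s = j703:
Numerator: 20(j703) + 5000 = 5000 + j14060
Denominator: (j703) + 15 = 15 + j703
|N| = √(5000² + 14060²) ≈ 14923, ∠N ≈ 70.42°
|D| = √(15² + 703²) ≈ 703.16, ∠D ≈ 88.78°
|H| = 14923 / 703.16 ≈ 21.223
Gain = 20 log₁₀(21.223) ≈ 26.54 dB
∠H = 70.42° − 88.78° = -18.36°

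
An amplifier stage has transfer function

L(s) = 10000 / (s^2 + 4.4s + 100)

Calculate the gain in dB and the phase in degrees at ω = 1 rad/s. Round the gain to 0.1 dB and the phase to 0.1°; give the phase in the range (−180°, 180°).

40.1 dB, -2.5°

At s = jω = j1:
quadratic: (j1)² + 4.4·j1 + 100 = 99 + j4.4 → |·| ≈ 99.098, ∠ ≈ 2.54°
|L| = 10000 / 99.098 ≈ 100.91
Gain = 20 log₁₀(100.91) ≈ 40.08 dB
∠L = 0.00° − 2.54° = -2.54°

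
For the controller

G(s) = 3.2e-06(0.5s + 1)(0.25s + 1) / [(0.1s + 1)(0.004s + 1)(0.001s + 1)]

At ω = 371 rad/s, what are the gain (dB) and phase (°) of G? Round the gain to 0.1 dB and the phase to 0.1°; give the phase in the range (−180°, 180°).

At ω = 371 rad/s:
zero (1 + j371·0.5) = 1 + j185.5 → |·| ≈ 185.5, ∠ ≈ 89.69°
zero (1 + j371·0.25) = 1 + j92.75 → |·| ≈ 92.755, ∠ ≈ 89.38°
pole (1 + j371·0.1) = 1 + j37.1 → |·| ≈ 37.113, ∠ ≈ 88.46°
pole (1 + j371·0.004) = 1 + j1.484 → |·| ≈ 1.7895, ∠ ≈ 56.03°
pole (1 + j371·0.001) = 1 + j0.371 → |·| ≈ 1.0666, ∠ ≈ 20.35°
|G| = 3.2e-06 · 185.5 · 92.755 / (37.113 · 1.7895 · 1.0666) ≈ 0.00077727
Gain = 20 log₁₀(0.00077727) ≈ -62.19 dB
∠G = (89.69° + 89.38°) − (88.46° + 56.03° + 20.35°) = 14.23°

-62.2 dB, 14.2°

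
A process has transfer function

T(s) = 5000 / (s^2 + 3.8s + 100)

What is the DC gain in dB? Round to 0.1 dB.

T(0) = 5000 / 100 = 50
20 log₁₀(50) ≈ 33.98 dB

34.0 dB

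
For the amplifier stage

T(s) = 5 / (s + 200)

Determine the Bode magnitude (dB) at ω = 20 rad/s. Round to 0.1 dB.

Substitute s = j20:
Numerator: 5 = 5 + j0
Denominator: (j20) + 200 = 200 + j20
|N| = √(5² + 0²) ≈ 5, ∠N ≈ 0.00°
|D| = √(200² + 20²) ≈ 201, ∠D ≈ 5.71°
|T| = 5 / 201 ≈ 0.024876
Gain = 20 log₁₀(0.024876) ≈ -32.08 dB

-32.1 dB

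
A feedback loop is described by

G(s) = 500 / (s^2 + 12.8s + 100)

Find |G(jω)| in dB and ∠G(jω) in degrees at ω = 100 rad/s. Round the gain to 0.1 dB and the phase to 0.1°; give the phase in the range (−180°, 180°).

At s = jω = j100:
quadratic: (j100)² + 12.8·j100 + 100 = -9900 + j1280 → |·| ≈ 9982.4, ∠ ≈ 172.63°
|G| = 500 / 9982.4 ≈ 0.050088
Gain = 20 log₁₀(0.050088) ≈ -26.01 dB
∠G = 0.00° − 172.63° = -172.63°

-26.0 dB, -172.6°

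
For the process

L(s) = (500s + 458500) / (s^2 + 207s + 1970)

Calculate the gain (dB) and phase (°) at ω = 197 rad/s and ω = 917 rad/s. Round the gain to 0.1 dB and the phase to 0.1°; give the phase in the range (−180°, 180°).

Substitute s = j197:
Numerator: 500(j197) + 458500 = 458500 + j98500
Denominator: (j197)^2 + 207(j197) + 1970 = -36839 + j40779
|N| = √(458500² + 98500²) ≈ 4.6896e+05, ∠N ≈ 12.12°
|D| = √(36839² + 40779²) ≈ 54955, ∠D ≈ 132.09°
|L| = 4.6896e+05 / 54955 ≈ 8.5335
Gain = 20 log₁₀(8.5335) ≈ 18.62 dB
∠L = 12.12° − 132.09° = -119.97°

Substitute s = j917:
Numerator: 500(j917) + 458500 = 458500 + j458500
Denominator: (j917)^2 + 207(j917) + 1970 = -838919 + j189819
|N| = √(458500² + 458500²) ≈ 6.4842e+05, ∠N ≈ 45.00°
|D| = √(838919² + 189819²) ≈ 8.6013e+05, ∠D ≈ 167.25°
|L| = 6.4842e+05 / 8.6013e+05 ≈ 0.75386
Gain = 20 log₁₀(0.75386) ≈ -2.45 dB
∠L = 45.00° − 167.25° = -122.25°

ω = 197: 18.6 dB, -120.0°; ω = 917: -2.5 dB, -122.3°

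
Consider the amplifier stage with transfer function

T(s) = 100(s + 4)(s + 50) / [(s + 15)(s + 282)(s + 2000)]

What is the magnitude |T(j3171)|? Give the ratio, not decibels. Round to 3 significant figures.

At s = jω = j3171:
zero (s+4): 4 + j3171 → |·| = √(4²+3171²) = √10055257 ≈ 3171, ∠ = arctan(3171/4) ≈ 89.93°
zero (s+50): 50 + j3171 → |·| = √(50²+3171²) = √10057741 ≈ 3171.4, ∠ = arctan(3171/50) ≈ 89.10°
pole (s+15): 15 + j3171 → |·| = √(15²+3171²) = √10055466 ≈ 3171, ∠ = arctan(3171/15) ≈ 89.73°
pole (s+282): 282 + j3171 → |·| = √(282²+3171²) = √10134765 ≈ 3183.5, ∠ = arctan(3171/282) ≈ 84.92°
pole (s+2000): 2000 + j3171 → |·| = √(2000²+3171²) = √14055241 ≈ 3749, ∠ = arctan(3171/2000) ≈ 57.76°
|T| = 100 · 1.0057e+07 / 3.7846e+10 ≈ 0.026573

0.0266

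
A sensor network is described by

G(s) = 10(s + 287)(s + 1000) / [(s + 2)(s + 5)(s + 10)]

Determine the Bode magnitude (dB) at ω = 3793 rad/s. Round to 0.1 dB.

-51.3 dB

At s = jω = j3793:
zero (s+287): 287 + j3793 → |·| = √(287²+3793²) = √14469218 ≈ 3803.8, ∠ = arctan(3793/287) ≈ 85.67°
zero (s+1000): 1000 + j3793 → |·| = √(1000²+3793²) = √15386849 ≈ 3922.6, ∠ = arctan(3793/1000) ≈ 75.23°
pole (s+2): 2 + j3793 → |·| = √(2²+3793²) = √14386853 ≈ 3793, ∠ = arctan(3793/2) ≈ 89.97°
pole (s+5): 5 + j3793 → |·| = √(5²+3793²) = √14386874 ≈ 3793, ∠ = arctan(3793/5) ≈ 89.92°
pole (s+10): 10 + j3793 → |·| = √(10²+3793²) = √14386949 ≈ 3793, ∠ = arctan(3793/10) ≈ 89.85°
|G| = 10 · 1.4921e+07 / 5.4569e+10 ≈ 0.0027343
Gain = 20 log₁₀(0.0027343) ≈ -51.26 dB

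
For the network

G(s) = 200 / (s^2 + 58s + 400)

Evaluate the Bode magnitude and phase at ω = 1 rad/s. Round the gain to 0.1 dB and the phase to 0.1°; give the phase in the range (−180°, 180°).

-6.1 dB, -8.3°

Substitute s = j1:
Numerator: 200 = 200 + j0
Denominator: (j1)^2 + 58(j1) + 400 = 399 + j58
|N| = √(200² + 0²) ≈ 200, ∠N ≈ 0.00°
|D| = √(399² + 58²) ≈ 403.19, ∠D ≈ 8.27°
|G| = 200 / 403.19 ≈ 0.49604
Gain = 20 log₁₀(0.49604) ≈ -6.09 dB
∠G = 0.00° − 8.27° = -8.27°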